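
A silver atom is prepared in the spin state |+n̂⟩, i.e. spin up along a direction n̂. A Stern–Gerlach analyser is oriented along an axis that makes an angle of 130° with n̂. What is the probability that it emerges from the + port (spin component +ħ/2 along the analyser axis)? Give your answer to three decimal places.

0.179

For spin-½, the probability of finding spin-up along an axis at angle θ to the initial spin direction is cos²(θ/2); spin-down is sin²(θ/2).
θ = 130°, so P = cos²(65°) ≈ 0.179.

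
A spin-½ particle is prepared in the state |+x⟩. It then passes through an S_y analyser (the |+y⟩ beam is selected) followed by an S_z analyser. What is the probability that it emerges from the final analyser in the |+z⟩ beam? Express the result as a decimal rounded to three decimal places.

0.250

First analyser (S_y): from |+x⟩, P(|+y⟩) = 1/2.
After stage 1 the state is |+y⟩; P(|+z⟩) = |⟨+z|+y⟩|² = 1/2.
Joint probability = 1/2 × 1/2 = 0.250.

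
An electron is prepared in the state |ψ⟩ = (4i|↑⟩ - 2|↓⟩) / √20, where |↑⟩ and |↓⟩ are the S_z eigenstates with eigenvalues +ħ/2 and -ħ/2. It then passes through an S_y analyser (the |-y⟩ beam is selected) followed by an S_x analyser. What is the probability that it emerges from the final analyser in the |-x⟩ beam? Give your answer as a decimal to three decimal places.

First analyser (S_y): P(|-y⟩) = |⟨-y|ψ⟩|² = 4/40.
After stage 1 the state is |-y⟩; P(|-x⟩) = |⟨-x|-y⟩|² = 1/2.
Joint probability = 4/40 × 1/2 = 0.050.

0.050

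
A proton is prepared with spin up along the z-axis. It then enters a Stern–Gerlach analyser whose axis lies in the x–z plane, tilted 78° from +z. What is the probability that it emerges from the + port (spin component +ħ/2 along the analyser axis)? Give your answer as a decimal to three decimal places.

0.604

For spin-½, the probability of finding spin-up along an axis at angle θ to the initial spin direction is cos²(θ/2); spin-down is sin²(θ/2).
θ = 78°, so P = cos²(39°) ≈ 0.604.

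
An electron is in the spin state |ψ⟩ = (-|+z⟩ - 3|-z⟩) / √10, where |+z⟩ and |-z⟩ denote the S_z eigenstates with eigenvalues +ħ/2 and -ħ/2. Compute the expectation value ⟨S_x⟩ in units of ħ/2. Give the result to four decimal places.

⟨σ_x⟩ = 2 Re(a* b)/(|a|²+|b|²) with a = -1, b = -3.
a* b = 3, so ⟨σ_x⟩ = 6/10.
⟨S_x⟩ = (ħ/2)·⟨σ_x⟩.

0.6000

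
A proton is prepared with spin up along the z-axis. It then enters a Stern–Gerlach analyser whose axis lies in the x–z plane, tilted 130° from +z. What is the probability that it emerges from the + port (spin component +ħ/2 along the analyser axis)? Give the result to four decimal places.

0.1786

For spin-½, the probability of finding spin-up along an axis at angle θ to the initial spin direction is cos²(θ/2); spin-down is sin²(θ/2).
θ = 130°, so P = cos²(65°) ≈ 0.1786.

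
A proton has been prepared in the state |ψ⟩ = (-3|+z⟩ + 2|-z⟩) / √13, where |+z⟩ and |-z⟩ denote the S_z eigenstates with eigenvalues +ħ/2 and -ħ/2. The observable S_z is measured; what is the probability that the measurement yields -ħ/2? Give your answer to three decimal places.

0.308

The -ħ/2 outcome corresponds to |-z⟩. Its amplitude in |ψ⟩ is 2/√13.
P = |2|² / 13 = 4/13.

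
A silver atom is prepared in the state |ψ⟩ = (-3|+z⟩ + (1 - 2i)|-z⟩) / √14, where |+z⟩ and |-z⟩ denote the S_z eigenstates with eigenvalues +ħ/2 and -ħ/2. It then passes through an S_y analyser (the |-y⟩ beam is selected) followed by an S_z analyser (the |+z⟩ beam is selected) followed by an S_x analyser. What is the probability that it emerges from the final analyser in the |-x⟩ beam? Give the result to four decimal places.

0.0179

First analyser (S_y): P(|-y⟩) = |⟨-y|ψ⟩|² = 2/28.
After stage 1 the state is |-y⟩; P(|+z⟩) = |⟨+z|-y⟩|² = 1/2.
After stage 2 the state is |+z⟩; P(|-x⟩) = |⟨-x|+z⟩|² = 1/2.
Joint probability = 2/28 × 1/2 × 1/2 = 0.0179.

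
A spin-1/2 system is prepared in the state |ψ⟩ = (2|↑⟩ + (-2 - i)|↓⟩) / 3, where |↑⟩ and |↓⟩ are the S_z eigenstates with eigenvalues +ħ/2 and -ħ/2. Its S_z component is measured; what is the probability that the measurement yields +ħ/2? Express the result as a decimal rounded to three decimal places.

0.444

The +ħ/2 outcome corresponds to |↑⟩. Its amplitude in |ψ⟩ is 2/3.
P = |2|² / 9 = 4/9.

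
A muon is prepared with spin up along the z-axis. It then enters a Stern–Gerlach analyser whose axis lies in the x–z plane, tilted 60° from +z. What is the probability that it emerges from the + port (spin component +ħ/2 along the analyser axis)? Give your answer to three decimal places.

For spin-½, the probability of finding spin-up along an axis at angle θ to the initial spin direction is cos²(θ/2); spin-down is sin²(θ/2).
θ = 60°, so P = cos²(30°) ≈ 0.750.

0.750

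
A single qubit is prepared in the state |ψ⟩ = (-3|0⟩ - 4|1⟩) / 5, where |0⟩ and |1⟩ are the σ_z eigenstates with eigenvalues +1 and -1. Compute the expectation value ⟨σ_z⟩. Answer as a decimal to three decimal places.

-0.280

⟨σ_z⟩ = |a|² - |b|² divided by |a|²+|b|², with a, b the |0⟩, |1⟩ amplitudes.
= (9 - 16)/25 = -7/25.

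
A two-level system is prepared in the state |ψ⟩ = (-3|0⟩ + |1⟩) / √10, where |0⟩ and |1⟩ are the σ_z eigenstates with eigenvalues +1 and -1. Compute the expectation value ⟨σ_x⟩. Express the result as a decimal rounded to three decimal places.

⟨σ_x⟩ = 2 Re(a* b)/(|a|²+|b|²) with a = -3, b = 1.
a* b = -3, so ⟨σ_x⟩ = -6/10.

-0.600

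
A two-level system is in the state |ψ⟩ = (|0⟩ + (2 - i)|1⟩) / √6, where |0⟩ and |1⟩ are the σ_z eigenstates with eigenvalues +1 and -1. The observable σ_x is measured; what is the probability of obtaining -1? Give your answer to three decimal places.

|-x⟩ = (|0⟩ - |1⟩)/√2, so ⟨-x|ψ⟩ = (-1 + i) / (√2·√6).
P = |-1 + i|² / 12 = 2/12.

0.167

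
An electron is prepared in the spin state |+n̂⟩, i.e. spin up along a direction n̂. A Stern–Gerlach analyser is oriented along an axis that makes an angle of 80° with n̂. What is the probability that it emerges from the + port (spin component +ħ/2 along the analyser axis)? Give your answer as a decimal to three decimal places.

For spin-½, the probability of finding spin-up along an axis at angle θ to the initial spin direction is cos²(θ/2); spin-down is sin²(θ/2).
θ = 80°, so P = cos²(40°) ≈ 0.587.

0.587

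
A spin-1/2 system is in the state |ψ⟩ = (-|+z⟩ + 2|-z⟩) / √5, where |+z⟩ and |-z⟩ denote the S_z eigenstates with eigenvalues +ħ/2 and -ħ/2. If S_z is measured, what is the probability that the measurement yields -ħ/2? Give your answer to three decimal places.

0.800

The -ħ/2 outcome corresponds to |-z⟩. Its amplitude in |ψ⟩ is 2/√5.
P = |2|² / 5 = 4/5.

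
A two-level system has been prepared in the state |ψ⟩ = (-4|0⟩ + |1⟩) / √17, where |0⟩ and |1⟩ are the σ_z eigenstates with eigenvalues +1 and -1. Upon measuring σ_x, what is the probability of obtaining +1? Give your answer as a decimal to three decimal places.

0.265

|+x⟩ = (|0⟩ + |1⟩)/√2, so ⟨+x|ψ⟩ = (-3) / (√2·√17).
P = |-3|² / 34 = 9/34.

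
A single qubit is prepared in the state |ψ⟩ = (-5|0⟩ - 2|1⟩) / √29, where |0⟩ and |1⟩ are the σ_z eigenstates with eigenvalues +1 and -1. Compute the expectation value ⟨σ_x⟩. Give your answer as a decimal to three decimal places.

0.690

⟨σ_x⟩ = 2 Re(a* b)/(|a|²+|b|²) with a = -5, b = -2.
a* b = 10, so ⟨σ_x⟩ = 20/29.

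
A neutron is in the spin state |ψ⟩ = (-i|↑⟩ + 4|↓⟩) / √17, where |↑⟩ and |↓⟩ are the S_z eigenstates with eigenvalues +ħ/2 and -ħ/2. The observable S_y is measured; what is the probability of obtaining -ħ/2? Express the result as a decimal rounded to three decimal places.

|-y⟩ = (|↑⟩ - i|↓⟩)/√2, so ⟨-y|ψ⟩ = (3i) / (√2·√17).
P = |3i|² / 34 = 9/34.

0.265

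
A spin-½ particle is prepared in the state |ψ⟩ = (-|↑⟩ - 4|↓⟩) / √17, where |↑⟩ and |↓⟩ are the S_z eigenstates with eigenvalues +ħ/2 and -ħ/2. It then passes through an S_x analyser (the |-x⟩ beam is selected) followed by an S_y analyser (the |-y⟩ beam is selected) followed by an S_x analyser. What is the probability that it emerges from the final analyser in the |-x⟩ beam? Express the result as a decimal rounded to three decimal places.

First analyser (S_x): P(|-x⟩) = |⟨-x|ψ⟩|² = 9/34.
After stage 1 the state is |-x⟩; P(|-y⟩) = |⟨-y|-x⟩|² = 1/2.
After stage 2 the state is |-y⟩; P(|-x⟩) = |⟨-x|-y⟩|² = 1/2.
Joint probability = 9/34 × 1/2 × 1/2 = 0.066.

0.066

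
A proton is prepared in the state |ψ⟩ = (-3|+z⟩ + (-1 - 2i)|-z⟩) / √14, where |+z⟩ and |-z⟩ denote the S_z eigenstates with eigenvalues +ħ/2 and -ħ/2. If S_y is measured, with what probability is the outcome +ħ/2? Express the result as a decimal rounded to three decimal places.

|+y⟩ = (|+z⟩ + i|-z⟩)/√2, so ⟨+y|ψ⟩ = (-5 + i) / (√2·√14).
P = |-5 + i|² / 28 = 26/28.

0.929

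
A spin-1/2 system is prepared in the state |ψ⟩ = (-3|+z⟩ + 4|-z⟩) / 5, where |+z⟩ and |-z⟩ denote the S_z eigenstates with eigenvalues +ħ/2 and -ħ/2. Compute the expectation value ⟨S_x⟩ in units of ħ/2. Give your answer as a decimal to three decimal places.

⟨σ_x⟩ = 2 Re(a* b)/(|a|²+|b|²) with a = -3, b = 4.
a* b = -12, so ⟨σ_x⟩ = -24/25.
⟨S_x⟩ = (ħ/2)·⟨σ_x⟩.

-0.960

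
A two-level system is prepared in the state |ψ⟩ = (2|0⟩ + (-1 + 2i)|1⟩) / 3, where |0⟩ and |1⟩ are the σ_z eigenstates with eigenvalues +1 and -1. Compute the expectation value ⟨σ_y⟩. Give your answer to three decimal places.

0.889

⟨σ_y⟩ = 2 Im(a* b)/(|a|²+|b|²) with a = 2, b = (-1 + 2i).
a* b = (-2 + 4i), so ⟨σ_y⟩ = 8/9.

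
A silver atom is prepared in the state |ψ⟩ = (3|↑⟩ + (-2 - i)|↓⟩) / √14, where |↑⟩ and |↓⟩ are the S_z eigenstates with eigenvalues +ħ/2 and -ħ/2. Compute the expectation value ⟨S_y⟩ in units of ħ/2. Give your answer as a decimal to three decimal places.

⟨σ_y⟩ = 2 Im(a* b)/(|a|²+|b|²) with a = 3, b = (-2 - i).
a* b = (-6 - 3i), so ⟨σ_y⟩ = -6/14.
⟨S_y⟩ = (ħ/2)·⟨σ_y⟩.

-0.429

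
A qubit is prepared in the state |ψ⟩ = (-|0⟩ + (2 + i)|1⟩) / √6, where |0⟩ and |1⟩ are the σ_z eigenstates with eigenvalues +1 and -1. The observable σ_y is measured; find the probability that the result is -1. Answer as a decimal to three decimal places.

0.667

|-y⟩ = (|0⟩ - i|1⟩)/√2, so ⟨-y|ψ⟩ = (-2 + 2i) / (√2·√6).
P = |-2 + 2i|² / 12 = 8/12.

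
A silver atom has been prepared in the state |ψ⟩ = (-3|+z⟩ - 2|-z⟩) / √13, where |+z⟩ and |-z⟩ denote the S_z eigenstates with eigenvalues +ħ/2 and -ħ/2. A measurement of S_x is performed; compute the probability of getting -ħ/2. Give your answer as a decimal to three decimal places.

|-x⟩ = (|+z⟩ - |-z⟩)/√2, so ⟨-x|ψ⟩ = (-1) / (√2·√13).
P = |-1|² / 26 = 1/26.

0.038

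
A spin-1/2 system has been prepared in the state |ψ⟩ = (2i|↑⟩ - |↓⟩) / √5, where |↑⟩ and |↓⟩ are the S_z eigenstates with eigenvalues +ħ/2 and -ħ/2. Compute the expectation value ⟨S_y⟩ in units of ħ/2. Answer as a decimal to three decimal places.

0.800

⟨σ_y⟩ = 2 Im(a* b)/(|a|²+|b|²) with a = 2i, b = -1.
a* b = 2i, so ⟨σ_y⟩ = 4/5.
⟨S_y⟩ = (ħ/2)·⟨σ_y⟩.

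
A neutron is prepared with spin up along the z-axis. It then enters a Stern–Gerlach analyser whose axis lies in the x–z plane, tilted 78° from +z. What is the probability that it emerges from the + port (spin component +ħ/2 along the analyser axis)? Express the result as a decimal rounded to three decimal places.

For spin-½, the probability of finding spin-up along an axis at angle θ to the initial spin direction is cos²(θ/2); spin-down is sin²(θ/2).
θ = 78°, so P = cos²(39°) ≈ 0.604.

0.604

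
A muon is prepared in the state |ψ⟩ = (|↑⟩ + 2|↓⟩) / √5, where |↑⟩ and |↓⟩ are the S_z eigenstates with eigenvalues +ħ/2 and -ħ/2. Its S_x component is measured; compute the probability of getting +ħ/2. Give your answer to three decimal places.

|+x⟩ = (|↑⟩ + |↓⟩)/√2, so ⟨+x|ψ⟩ = (3) / (√2·√5).
P = |3|² / 10 = 9/10.

0.900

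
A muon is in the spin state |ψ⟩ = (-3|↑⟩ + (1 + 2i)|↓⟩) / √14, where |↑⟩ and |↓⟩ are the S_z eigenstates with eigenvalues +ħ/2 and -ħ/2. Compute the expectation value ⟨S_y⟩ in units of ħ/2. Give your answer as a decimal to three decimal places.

-0.857

⟨σ_y⟩ = 2 Im(a* b)/(|a|²+|b|²) with a = -3, b = (1 + 2i).
a* b = (-3 - 6i), so ⟨σ_y⟩ = -12/14.
⟨S_y⟩ = (ħ/2)·⟨σ_y⟩.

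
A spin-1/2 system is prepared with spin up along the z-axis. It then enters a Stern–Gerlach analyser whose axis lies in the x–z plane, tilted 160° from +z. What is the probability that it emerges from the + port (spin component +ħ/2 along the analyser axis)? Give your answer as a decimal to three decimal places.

For spin-½, the probability of finding spin-up along an axis at angle θ to the initial spin direction is cos²(θ/2); spin-down is sin²(θ/2).
θ = 160°, so P = cos²(80°) ≈ 0.030.

0.030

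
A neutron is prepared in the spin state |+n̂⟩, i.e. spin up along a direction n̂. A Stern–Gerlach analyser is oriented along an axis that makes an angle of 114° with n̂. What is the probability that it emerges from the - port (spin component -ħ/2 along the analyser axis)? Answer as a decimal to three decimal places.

For spin-½, the probability of finding spin-up along an axis at angle θ to the initial spin direction is cos²(θ/2); spin-down is sin²(θ/2).
θ = 114°, so P = sin²(57°) ≈ 0.703.

0.703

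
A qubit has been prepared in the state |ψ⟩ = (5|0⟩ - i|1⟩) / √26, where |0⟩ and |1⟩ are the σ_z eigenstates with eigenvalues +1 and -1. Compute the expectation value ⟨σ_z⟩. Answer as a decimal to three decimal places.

0.923

⟨σ_z⟩ = |a|² - |b|² divided by |a|²+|b|², with a, b the |0⟩, |1⟩ amplitudes.
= (25 - 1)/26 = 24/26.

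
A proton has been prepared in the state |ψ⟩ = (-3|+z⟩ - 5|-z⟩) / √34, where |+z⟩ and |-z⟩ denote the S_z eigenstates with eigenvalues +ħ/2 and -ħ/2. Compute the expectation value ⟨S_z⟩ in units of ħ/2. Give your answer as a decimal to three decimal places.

⟨σ_z⟩ = |a|² - |b|² divided by |a|²+|b|², with a, b the |+z⟩, |-z⟩ amplitudes.
= (9 - 25)/34 = -16/34.
⟨S_z⟩ = (ħ/2)·⟨σ_z⟩.

-0.471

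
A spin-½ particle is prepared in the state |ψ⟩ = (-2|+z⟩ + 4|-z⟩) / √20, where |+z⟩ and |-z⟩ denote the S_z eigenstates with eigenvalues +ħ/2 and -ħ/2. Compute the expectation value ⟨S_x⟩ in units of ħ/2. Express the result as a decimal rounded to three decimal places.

⟨σ_x⟩ = 2 Re(a* b)/(|a|²+|b|²) with a = -2, b = 4.
a* b = -8, so ⟨σ_x⟩ = -16/20.
⟨S_x⟩ = (ħ/2)·⟨σ_x⟩.

-0.800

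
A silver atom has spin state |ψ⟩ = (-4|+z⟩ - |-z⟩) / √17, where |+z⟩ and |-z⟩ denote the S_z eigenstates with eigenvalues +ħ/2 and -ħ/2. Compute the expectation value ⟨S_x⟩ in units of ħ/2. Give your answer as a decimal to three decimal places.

0.471

⟨σ_x⟩ = 2 Re(a* b)/(|a|²+|b|²) with a = -4, b = -1.
a* b = 4, so ⟨σ_x⟩ = 8/17.
⟨S_x⟩ = (ħ/2)·⟨σ_x⟩.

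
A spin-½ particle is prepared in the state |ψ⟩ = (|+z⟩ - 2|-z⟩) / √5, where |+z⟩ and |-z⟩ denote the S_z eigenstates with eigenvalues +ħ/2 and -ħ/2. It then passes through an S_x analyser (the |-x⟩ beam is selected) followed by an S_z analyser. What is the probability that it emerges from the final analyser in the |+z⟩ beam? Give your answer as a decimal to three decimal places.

0.450

First analyser (S_x): P(|-x⟩) = |⟨-x|ψ⟩|² = 9/10.
After stage 1 the state is |-x⟩; P(|+z⟩) = |⟨+z|-x⟩|² = 1/2.
Joint probability = 9/10 × 1/2 = 0.450.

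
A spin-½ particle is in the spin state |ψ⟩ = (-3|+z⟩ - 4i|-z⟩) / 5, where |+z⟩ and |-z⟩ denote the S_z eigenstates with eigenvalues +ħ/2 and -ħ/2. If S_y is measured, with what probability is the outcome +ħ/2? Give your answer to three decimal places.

|+y⟩ = (|+z⟩ + i|-z⟩)/√2, so ⟨+y|ψ⟩ = (-7) / (√2·5).
P = |-7|² / 50 = 49/50.

0.980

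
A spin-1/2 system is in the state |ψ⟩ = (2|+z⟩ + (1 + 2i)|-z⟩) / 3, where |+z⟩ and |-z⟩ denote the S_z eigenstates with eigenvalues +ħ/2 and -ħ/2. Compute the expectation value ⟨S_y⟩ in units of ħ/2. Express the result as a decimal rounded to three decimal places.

⟨σ_y⟩ = 2 Im(a* b)/(|a|²+|b|²) with a = 2, b = (1 + 2i).
a* b = (2 + 4i), so ⟨σ_y⟩ = 8/9.
⟨S_y⟩ = (ħ/2)·⟨σ_y⟩.

0.889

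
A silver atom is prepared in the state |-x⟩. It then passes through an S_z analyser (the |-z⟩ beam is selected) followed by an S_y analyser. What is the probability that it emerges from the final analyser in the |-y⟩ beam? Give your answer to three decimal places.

0.250

First analyser (S_z): from |-x⟩, P(|-z⟩) = 1/2.
After stage 1 the state is |-z⟩; P(|-y⟩) = |⟨-y|-z⟩|² = 1/2.
Joint probability = 1/2 × 1/2 = 0.250.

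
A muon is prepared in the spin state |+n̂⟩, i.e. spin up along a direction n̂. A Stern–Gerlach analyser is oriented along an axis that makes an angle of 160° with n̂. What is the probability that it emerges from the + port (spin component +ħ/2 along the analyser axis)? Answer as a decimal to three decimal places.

For spin-½, the probability of finding spin-up along an axis at angle θ to the initial spin direction is cos²(θ/2); spin-down is sin²(θ/2).
θ = 160°, so P = cos²(80°) ≈ 0.030.

0.030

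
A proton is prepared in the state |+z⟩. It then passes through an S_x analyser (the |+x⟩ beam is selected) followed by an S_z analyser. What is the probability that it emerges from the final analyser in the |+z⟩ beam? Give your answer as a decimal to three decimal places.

First analyser (S_x): from |+z⟩, P(|+x⟩) = 1/2.
After stage 1 the state is |+x⟩; P(|+z⟩) = |⟨+z|+x⟩|² = 1/2.
Joint probability = 1/2 × 1/2 = 0.250.

0.250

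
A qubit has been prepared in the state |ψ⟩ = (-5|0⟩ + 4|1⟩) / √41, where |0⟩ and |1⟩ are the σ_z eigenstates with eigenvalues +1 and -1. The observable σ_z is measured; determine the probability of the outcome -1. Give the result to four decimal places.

0.3902

The -1 outcome corresponds to |1⟩. Its amplitude in |ψ⟩ is 4/√41.
P = |4|² / 41 = 16/41.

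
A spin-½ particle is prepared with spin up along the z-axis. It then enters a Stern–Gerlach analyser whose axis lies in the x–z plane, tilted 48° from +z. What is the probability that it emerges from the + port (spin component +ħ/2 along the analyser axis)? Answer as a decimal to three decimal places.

0.835

For spin-½, the probability of finding spin-up along an axis at angle θ to the initial spin direction is cos²(θ/2); spin-down is sin²(θ/2).
θ = 48°, so P = cos²(24°) ≈ 0.835.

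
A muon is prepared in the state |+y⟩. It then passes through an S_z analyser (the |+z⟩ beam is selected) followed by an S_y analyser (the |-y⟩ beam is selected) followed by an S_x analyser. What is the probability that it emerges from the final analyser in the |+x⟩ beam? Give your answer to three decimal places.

First analyser (S_z): from |+y⟩, P(|+z⟩) = 1/2.
After stage 1 the state is |+z⟩; P(|-y⟩) = |⟨-y|+z⟩|² = 1/2.
After stage 2 the state is |-y⟩; P(|+x⟩) = |⟨+x|-y⟩|² = 1/2.
Joint probability = 1/2 × 1/2 × 1/2 = 0.125.

0.125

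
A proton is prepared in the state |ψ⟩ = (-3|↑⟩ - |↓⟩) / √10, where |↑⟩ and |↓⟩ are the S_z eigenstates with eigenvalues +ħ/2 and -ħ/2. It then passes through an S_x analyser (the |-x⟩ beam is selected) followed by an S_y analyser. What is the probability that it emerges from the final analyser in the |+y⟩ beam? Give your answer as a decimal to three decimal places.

0.100

First analyser (S_x): P(|-x⟩) = |⟨-x|ψ⟩|² = 4/20.
After stage 1 the state is |-x⟩; P(|+y⟩) = |⟨+y|-x⟩|² = 1/2.
Joint probability = 4/20 × 1/2 = 0.100.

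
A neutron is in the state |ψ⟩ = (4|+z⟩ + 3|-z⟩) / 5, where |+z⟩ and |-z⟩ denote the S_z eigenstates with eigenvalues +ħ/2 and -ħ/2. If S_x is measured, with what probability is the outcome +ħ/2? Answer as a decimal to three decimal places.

0.980

|+x⟩ = (|+z⟩ + |-z⟩)/√2, so ⟨+x|ψ⟩ = (7) / (√2·5).
P = |7|² / 50 = 49/50.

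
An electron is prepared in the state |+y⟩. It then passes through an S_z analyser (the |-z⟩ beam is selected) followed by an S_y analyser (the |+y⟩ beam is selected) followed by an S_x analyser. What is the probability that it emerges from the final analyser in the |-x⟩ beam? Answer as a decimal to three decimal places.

0.125

First analyser (S_z): from |+y⟩, P(|-z⟩) = 1/2.
After stage 1 the state is |-z⟩; P(|+y⟩) = |⟨+y|-z⟩|² = 1/2.
After stage 2 the state is |+y⟩; P(|-x⟩) = |⟨-x|+y⟩|² = 1/2.
Joint probability = 1/2 × 1/2 × 1/2 = 0.125.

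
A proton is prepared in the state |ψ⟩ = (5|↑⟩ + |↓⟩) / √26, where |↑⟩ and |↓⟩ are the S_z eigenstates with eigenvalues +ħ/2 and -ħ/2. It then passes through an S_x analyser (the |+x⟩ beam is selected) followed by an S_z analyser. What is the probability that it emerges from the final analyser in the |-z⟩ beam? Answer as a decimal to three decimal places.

First analyser (S_x): P(|+x⟩) = |⟨+x|ψ⟩|² = 36/52.
After stage 1 the state is |+x⟩; P(|-z⟩) = |⟨-z|+x⟩|² = 1/2.
Joint probability = 36/52 × 1/2 = 0.346.

0.346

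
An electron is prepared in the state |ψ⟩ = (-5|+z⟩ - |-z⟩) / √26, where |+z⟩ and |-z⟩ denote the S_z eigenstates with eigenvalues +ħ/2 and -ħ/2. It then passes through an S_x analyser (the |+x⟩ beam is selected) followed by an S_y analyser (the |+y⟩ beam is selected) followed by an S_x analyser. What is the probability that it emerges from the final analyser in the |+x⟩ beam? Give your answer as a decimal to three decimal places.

0.173

First analyser (S_x): P(|+x⟩) = |⟨+x|ψ⟩|² = 36/52.
After stage 1 the state is |+x⟩; P(|+y⟩) = |⟨+y|+x⟩|² = 1/2.
After stage 2 the state is |+y⟩; P(|+x⟩) = |⟨+x|+y⟩|² = 1/2.
Joint probability = 36/52 × 1/2 × 1/2 = 0.173.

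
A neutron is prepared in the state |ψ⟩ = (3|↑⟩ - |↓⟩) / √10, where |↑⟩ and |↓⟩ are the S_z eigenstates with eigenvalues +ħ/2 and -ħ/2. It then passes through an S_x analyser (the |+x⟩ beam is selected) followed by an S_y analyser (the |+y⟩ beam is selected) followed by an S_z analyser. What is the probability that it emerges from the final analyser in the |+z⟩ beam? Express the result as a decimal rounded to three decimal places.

0.050

First analyser (S_x): P(|+x⟩) = |⟨+x|ψ⟩|² = 4/20.
After stage 1 the state is |+x⟩; P(|+y⟩) = |⟨+y|+x⟩|² = 1/2.
After stage 2 the state is |+y⟩; P(|+z⟩) = |⟨+z|+y⟩|² = 1/2.
Joint probability = 4/20 × 1/2 × 1/2 = 0.050.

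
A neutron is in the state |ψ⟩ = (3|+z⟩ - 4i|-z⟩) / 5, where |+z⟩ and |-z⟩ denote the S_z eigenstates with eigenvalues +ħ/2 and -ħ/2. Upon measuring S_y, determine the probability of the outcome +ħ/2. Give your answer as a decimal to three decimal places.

0.020

|+y⟩ = (|+z⟩ + i|-z⟩)/√2, so ⟨+y|ψ⟩ = (-1) / (√2·5).
P = |-1|² / 50 = 1/50.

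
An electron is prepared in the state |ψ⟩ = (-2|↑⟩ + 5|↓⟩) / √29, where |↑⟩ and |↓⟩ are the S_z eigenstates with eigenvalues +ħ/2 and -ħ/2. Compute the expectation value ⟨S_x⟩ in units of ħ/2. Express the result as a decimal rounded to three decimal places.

⟨σ_x⟩ = 2 Re(a* b)/(|a|²+|b|²) with a = -2, b = 5.
a* b = -10, so ⟨σ_x⟩ = -20/29.
⟨S_x⟩ = (ħ/2)·⟨σ_x⟩.

-0.690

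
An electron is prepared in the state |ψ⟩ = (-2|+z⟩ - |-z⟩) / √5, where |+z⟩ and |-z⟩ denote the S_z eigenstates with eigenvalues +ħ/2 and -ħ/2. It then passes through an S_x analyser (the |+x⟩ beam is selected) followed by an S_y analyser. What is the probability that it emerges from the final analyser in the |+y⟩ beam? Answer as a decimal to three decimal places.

0.450

First analyser (S_x): P(|+x⟩) = |⟨+x|ψ⟩|² = 9/10.
After stage 1 the state is |+x⟩; P(|+y⟩) = |⟨+y|+x⟩|² = 1/2.
Joint probability = 9/10 × 1/2 = 0.450.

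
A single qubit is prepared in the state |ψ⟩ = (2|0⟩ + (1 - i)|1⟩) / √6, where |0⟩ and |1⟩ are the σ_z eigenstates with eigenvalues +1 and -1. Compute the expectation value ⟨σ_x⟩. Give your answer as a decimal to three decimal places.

0.667

⟨σ_x⟩ = 2 Re(a* b)/(|a|²+|b|²) with a = 2, b = (1 - i).
a* b = (2 - 2i), so ⟨σ_x⟩ = 4/6.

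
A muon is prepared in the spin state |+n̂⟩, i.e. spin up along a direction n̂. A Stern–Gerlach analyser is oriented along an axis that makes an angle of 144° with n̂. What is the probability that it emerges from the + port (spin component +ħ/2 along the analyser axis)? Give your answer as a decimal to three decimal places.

For spin-½, the probability of finding spin-up along an axis at angle θ to the initial spin direction is cos²(θ/2); spin-down is sin²(θ/2).
θ = 144°, so P = cos²(72°) ≈ 0.095.

0.095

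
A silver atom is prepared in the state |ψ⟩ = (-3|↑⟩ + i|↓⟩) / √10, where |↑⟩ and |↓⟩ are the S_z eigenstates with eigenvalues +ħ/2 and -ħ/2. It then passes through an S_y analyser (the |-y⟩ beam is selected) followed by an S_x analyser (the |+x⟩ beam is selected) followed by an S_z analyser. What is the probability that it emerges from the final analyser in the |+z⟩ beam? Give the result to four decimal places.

First analyser (S_y): P(|-y⟩) = |⟨-y|ψ⟩|² = 16/20.
After stage 1 the state is |-y⟩; P(|+x⟩) = |⟨+x|-y⟩|² = 1/2.
After stage 2 the state is |+x⟩; P(|+z⟩) = |⟨+z|+x⟩|² = 1/2.
Joint probability = 16/20 × 1/2 × 1/2 = 0.2000.

0.2000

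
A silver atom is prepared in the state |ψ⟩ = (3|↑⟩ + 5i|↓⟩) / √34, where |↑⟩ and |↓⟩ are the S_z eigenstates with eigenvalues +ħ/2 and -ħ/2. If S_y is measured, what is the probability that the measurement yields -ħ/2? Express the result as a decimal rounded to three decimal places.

|-y⟩ = (|↑⟩ - i|↓⟩)/√2, so ⟨-y|ψ⟩ = (-2) / (√2·√34).
P = |-2|² / 68 = 4/68.

0.059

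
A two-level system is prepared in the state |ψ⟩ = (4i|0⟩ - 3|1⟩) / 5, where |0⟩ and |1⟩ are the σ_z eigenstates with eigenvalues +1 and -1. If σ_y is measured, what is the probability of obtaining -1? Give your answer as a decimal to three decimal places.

|-y⟩ = (|0⟩ - i|1⟩)/√2, so ⟨-y|ψ⟩ = (i) / (√2·5).
P = |i|² / 50 = 1/50.

0.020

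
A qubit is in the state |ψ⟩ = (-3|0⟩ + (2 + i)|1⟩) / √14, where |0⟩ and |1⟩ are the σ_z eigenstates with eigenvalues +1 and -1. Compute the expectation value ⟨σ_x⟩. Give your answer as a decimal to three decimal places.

-0.857

⟨σ_x⟩ = 2 Re(a* b)/(|a|²+|b|²) with a = -3, b = (2 + i).
a* b = (-6 - 3i), so ⟨σ_x⟩ = -12/14.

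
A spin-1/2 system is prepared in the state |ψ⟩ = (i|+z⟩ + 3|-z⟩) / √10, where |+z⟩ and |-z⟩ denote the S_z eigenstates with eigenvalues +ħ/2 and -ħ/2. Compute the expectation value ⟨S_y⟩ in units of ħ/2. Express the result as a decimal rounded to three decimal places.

-0.600

⟨σ_y⟩ = 2 Im(a* b)/(|a|²+|b|²) with a = i, b = 3.
a* b = -3i, so ⟨σ_y⟩ = -6/10.
⟨S_y⟩ = (ħ/2)·⟨σ_y⟩.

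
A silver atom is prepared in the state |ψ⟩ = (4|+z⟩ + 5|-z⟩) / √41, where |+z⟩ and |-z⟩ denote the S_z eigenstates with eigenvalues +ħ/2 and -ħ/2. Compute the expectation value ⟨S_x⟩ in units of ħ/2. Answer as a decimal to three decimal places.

⟨σ_x⟩ = 2 Re(a* b)/(|a|²+|b|²) with a = 4, b = 5.
a* b = 20, so ⟨σ_x⟩ = 40/41.
⟨S_x⟩ = (ħ/2)·⟨σ_x⟩.

0.976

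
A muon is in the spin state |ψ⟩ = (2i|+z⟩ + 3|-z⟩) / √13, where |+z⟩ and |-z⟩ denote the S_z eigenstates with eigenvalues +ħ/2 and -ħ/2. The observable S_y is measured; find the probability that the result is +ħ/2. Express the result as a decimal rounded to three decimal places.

|+y⟩ = (|+z⟩ + i|-z⟩)/√2, so ⟨+y|ψ⟩ = (-i) / (√2·√13).
P = |-i|² / 26 = 1/26.

0.038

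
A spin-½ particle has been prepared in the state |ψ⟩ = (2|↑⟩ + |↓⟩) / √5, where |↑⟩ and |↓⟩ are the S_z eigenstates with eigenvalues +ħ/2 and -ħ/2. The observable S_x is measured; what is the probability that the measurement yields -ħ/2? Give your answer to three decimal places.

|-x⟩ = (|↑⟩ - |↓⟩)/√2, so ⟨-x|ψ⟩ = (1) / (√2·√5).
P = |1|² / 10 = 1/10.

0.100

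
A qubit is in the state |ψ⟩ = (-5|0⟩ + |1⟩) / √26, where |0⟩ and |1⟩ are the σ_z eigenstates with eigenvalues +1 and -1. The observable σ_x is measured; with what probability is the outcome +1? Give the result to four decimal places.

|+x⟩ = (|0⟩ + |1⟩)/√2, so ⟨+x|ψ⟩ = (-4) / (√2·√26).
P = |-4|² / 52 = 16/52.

0.3077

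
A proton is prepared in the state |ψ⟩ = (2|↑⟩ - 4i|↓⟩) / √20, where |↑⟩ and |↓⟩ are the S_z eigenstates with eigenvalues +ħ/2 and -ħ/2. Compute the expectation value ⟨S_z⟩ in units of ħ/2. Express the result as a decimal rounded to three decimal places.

⟨σ_z⟩ = |a|² - |b|² divided by |a|²+|b|², with a, b the |↑⟩, |↓⟩ amplitudes.
= (4 - 16)/20 = -12/20.
⟨S_z⟩ = (ħ/2)·⟨σ_z⟩.

-0.600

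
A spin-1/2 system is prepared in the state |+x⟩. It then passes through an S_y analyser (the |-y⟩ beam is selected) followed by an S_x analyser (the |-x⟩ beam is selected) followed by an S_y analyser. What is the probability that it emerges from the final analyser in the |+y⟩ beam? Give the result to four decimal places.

0.1250

First analyser (S_y): from |+x⟩, P(|-y⟩) = 1/2.
After stage 1 the state is |-y⟩; P(|-x⟩) = |⟨-x|-y⟩|² = 1/2.
After stage 2 the state is |-x⟩; P(|+y⟩) = |⟨+y|-x⟩|² = 1/2.
Joint probability = 1/2 × 1/2 × 1/2 = 0.1250.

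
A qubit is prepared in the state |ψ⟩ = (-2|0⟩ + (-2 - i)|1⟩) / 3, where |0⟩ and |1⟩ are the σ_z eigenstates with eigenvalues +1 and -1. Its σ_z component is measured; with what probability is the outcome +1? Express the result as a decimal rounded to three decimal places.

The +1 outcome corresponds to |0⟩. Its amplitude in |ψ⟩ is -2/3.
P = |-2|² / 9 = 4/9.

0.444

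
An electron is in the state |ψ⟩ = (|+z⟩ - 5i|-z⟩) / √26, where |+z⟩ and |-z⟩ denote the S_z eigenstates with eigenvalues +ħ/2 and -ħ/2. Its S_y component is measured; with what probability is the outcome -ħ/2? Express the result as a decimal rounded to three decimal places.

|-y⟩ = (|+z⟩ - i|-z⟩)/√2, so ⟨-y|ψ⟩ = (6) / (√2·√26).
P = |6|² / 52 = 36/52.

0.692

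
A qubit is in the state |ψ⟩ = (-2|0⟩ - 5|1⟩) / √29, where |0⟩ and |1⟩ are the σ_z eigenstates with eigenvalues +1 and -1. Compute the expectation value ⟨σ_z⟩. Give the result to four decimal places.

⟨σ_z⟩ = |a|² - |b|² divided by |a|²+|b|², with a, b the |0⟩, |1⟩ amplitudes.
= (4 - 25)/29 = -21/29.

-0.7241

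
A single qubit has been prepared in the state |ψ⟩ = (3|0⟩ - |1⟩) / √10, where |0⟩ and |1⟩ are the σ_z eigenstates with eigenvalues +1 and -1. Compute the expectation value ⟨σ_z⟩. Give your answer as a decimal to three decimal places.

⟨σ_z⟩ = |a|² - |b|² divided by |a|²+|b|², with a, b the |0⟩, |1⟩ amplitudes.
= (9 - 1)/10 = 8/10.

0.800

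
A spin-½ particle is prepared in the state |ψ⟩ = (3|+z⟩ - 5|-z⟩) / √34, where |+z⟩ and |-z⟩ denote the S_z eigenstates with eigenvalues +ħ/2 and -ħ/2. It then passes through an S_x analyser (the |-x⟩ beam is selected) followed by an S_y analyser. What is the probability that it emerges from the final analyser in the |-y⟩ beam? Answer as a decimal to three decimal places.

0.471

First analyser (S_x): P(|-x⟩) = |⟨-x|ψ⟩|² = 64/68.
After stage 1 the state is |-x⟩; P(|-y⟩) = |⟨-y|-x⟩|² = 1/2.
Joint probability = 64/68 × 1/2 = 0.471.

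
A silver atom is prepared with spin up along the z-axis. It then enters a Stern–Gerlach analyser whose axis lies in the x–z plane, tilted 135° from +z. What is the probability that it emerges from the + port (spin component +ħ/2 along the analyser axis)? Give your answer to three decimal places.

For spin-½, the probability of finding spin-up along an axis at angle θ to the initial spin direction is cos²(θ/2); spin-down is sin²(θ/2).
θ = 135°, so P = cos²(67.5°) ≈ 0.146.

0.146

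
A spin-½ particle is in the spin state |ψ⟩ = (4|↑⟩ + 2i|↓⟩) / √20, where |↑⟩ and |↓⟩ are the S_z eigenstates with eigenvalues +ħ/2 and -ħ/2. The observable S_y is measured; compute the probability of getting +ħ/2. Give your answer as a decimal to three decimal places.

0.900

|+y⟩ = (|↑⟩ + i|↓⟩)/√2, so ⟨+y|ψ⟩ = (6) / (√2·√20).
P = |6|² / 40 = 36/40.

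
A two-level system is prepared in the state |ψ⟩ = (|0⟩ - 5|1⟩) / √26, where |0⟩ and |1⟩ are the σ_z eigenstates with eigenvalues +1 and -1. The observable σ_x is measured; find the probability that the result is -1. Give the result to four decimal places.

0.6923

|-x⟩ = (|0⟩ - |1⟩)/√2, so ⟨-x|ψ⟩ = (6) / (√2·√26).
P = |6|² / 52 = 36/52.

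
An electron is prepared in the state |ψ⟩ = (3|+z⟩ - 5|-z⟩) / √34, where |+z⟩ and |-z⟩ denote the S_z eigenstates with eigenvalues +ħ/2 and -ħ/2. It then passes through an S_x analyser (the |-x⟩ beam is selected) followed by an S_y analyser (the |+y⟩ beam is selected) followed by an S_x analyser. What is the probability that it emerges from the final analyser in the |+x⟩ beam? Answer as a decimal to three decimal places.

0.235

First analyser (S_x): P(|-x⟩) = |⟨-x|ψ⟩|² = 64/68.
After stage 1 the state is |-x⟩; P(|+y⟩) = |⟨+y|-x⟩|² = 1/2.
After stage 2 the state is |+y⟩; P(|+x⟩) = |⟨+x|+y⟩|² = 1/2.
Joint probability = 64/68 × 1/2 × 1/2 = 0.235.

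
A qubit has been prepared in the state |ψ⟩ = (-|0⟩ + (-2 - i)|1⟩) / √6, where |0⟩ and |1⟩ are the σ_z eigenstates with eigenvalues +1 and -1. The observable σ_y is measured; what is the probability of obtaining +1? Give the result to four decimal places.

|+y⟩ = (|0⟩ + i|1⟩)/√2, so ⟨+y|ψ⟩ = (-2 + 2i) / (√2·√6).
P = |-2 + 2i|² / 12 = 8/12.

0.6667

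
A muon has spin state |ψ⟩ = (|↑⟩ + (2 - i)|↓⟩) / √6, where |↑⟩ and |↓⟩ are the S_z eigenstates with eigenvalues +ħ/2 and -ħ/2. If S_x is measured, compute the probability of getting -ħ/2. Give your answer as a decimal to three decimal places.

|-x⟩ = (|↑⟩ - |↓⟩)/√2, so ⟨-x|ψ⟩ = (-1 + i) / (√2·√6).
P = |-1 + i|² / 12 = 2/12.

0.167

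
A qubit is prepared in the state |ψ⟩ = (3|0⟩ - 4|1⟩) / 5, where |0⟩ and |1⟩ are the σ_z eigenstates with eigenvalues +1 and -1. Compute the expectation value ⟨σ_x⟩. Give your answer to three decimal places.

⟨σ_x⟩ = 2 Re(a* b)/(|a|²+|b|²) with a = 3, b = -4.
a* b = -12, so ⟨σ_x⟩ = -24/25.

-0.960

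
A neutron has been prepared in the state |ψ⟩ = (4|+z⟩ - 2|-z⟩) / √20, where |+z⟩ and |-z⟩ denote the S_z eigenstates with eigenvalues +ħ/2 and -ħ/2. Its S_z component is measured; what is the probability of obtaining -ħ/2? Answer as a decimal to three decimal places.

0.200

The -ħ/2 outcome corresponds to |-z⟩. Its amplitude in |ψ⟩ is -2/√20.
P = |-2|² / 20 = 4/20.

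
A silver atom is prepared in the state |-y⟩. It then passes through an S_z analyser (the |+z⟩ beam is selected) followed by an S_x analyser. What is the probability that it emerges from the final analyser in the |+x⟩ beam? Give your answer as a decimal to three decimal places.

First analyser (S_z): from |-y⟩, P(|+z⟩) = 1/2.
After stage 1 the state is |+z⟩; P(|+x⟩) = |⟨+x|+z⟩|² = 1/2.
Joint probability = 1/2 × 1/2 = 0.250.

0.250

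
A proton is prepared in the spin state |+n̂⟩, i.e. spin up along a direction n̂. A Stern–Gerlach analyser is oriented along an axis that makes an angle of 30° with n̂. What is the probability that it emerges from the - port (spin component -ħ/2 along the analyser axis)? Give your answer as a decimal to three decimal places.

0.067

For spin-½, the probability of finding spin-up along an axis at angle θ to the initial spin direction is cos²(θ/2); spin-down is sin²(θ/2).
θ = 30°, so P = sin²(15°) ≈ 0.067.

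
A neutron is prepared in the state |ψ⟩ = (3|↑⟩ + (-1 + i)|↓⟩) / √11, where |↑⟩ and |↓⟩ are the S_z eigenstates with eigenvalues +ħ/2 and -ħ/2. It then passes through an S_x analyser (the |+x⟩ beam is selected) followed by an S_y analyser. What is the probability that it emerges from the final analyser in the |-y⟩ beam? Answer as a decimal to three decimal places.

0.114

First analyser (S_x): P(|+x⟩) = |⟨+x|ψ⟩|² = 5/22.
After stage 1 the state is |+x⟩; P(|-y⟩) = |⟨-y|+x⟩|² = 1/2.
Joint probability = 5/22 × 1/2 = 0.114.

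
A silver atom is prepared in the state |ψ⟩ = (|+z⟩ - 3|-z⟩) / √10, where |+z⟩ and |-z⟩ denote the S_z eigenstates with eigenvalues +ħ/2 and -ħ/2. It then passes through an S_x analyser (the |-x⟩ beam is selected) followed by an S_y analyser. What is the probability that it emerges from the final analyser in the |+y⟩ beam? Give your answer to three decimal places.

First analyser (S_x): P(|-x⟩) = |⟨-x|ψ⟩|² = 16/20.
After stage 1 the state is |-x⟩; P(|+y⟩) = |⟨+y|-x⟩|² = 1/2.
Joint probability = 16/20 × 1/2 = 0.400.

0.400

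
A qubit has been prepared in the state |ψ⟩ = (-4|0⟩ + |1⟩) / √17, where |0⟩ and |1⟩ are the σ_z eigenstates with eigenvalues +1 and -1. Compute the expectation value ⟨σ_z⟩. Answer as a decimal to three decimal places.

0.882

⟨σ_z⟩ = |a|² - |b|² divided by |a|²+|b|², with a, b the |0⟩, |1⟩ amplitudes.
= (16 - 1)/17 = 15/17.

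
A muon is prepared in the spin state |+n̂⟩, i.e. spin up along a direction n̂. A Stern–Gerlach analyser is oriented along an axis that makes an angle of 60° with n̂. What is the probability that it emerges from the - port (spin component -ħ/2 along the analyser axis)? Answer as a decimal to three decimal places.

0.250

For spin-½, the probability of finding spin-up along an axis at angle θ to the initial spin direction is cos²(θ/2); spin-down is sin²(θ/2).
θ = 60°, so P = sin²(30°) ≈ 0.250.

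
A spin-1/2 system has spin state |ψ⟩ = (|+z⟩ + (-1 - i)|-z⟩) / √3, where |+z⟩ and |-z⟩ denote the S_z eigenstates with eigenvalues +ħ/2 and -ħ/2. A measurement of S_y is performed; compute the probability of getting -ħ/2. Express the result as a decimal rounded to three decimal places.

|-y⟩ = (|+z⟩ - i|-z⟩)/√2, so ⟨-y|ψ⟩ = (2 - i) / (√2·√3).
P = |2 - i|² / 6 = 5/6.

0.833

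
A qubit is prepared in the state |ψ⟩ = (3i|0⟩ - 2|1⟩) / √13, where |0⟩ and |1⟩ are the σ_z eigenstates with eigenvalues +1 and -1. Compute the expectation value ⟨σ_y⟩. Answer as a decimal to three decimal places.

⟨σ_y⟩ = 2 Im(a* b)/(|a|²+|b|²) with a = 3i, b = -2.
a* b = 6i, so ⟨σ_y⟩ = 12/13.

0.923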